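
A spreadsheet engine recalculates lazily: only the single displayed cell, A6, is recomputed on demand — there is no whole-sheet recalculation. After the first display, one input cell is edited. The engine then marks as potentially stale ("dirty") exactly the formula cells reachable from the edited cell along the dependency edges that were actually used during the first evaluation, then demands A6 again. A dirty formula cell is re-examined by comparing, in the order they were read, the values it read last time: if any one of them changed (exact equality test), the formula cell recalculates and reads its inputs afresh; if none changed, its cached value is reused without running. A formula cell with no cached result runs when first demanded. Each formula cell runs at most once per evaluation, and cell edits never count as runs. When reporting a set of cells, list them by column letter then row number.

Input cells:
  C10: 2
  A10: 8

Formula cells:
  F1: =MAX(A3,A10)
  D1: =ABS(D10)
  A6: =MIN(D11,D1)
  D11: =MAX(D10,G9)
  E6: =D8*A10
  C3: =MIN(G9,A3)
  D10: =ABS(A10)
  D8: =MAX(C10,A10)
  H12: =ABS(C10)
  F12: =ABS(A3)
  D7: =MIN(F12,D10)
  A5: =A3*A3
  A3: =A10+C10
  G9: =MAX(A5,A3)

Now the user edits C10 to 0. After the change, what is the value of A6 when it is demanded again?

New value of A6: 8.

First evaluation (everything demanded from the output):
  A3 = 8 + 2 = 10
  A5 = 10 * 10 = 100
  D10 = ABS(8) = 8
  D1 = ABS(8) = 8
  G9 = MAX(100, 10) = 100
  D11 = MAX(8, 100) = 100
  A6 = MIN(100, 8) = 8

Propagation after the edit:
  A3: runs — C10 2->0; result 8.
  A5: runs — A3 10->8; A3 10->8; result 64.
  G9: runs — A5 100->64; A3 10->8; result 64.
  D11: runs — G9 100->64; result 64.
  A6: runs — D11 100->64; result 8 (same value as before).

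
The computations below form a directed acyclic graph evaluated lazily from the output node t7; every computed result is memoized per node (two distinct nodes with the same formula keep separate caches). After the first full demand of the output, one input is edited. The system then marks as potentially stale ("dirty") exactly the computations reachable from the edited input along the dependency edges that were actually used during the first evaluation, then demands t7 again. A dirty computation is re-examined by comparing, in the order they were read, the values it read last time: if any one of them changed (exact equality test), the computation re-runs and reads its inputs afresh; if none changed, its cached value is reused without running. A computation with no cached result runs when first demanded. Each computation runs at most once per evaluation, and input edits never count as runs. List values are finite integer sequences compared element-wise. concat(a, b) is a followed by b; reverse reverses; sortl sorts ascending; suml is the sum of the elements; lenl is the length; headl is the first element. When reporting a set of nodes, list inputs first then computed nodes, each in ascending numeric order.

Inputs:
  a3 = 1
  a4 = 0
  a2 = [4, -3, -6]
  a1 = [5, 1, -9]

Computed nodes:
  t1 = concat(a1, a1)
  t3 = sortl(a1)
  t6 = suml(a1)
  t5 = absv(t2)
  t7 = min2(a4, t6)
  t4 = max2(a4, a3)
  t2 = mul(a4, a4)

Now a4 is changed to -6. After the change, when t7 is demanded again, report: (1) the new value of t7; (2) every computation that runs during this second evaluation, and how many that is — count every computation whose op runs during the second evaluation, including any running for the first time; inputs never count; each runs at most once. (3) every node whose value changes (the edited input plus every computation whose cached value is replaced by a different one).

First demand of the output computes:
  t6 = suml([5, 1, -9]) = -3
  t7 = min2(0, -3) = -3

After the edit, cleaning proceeds:
  t7: a read changed (a4 0->-6) — executes, giving -6.

Demanding t7 again yields -6.
1 computations run: t7.
The nodes whose values change: a4, t7.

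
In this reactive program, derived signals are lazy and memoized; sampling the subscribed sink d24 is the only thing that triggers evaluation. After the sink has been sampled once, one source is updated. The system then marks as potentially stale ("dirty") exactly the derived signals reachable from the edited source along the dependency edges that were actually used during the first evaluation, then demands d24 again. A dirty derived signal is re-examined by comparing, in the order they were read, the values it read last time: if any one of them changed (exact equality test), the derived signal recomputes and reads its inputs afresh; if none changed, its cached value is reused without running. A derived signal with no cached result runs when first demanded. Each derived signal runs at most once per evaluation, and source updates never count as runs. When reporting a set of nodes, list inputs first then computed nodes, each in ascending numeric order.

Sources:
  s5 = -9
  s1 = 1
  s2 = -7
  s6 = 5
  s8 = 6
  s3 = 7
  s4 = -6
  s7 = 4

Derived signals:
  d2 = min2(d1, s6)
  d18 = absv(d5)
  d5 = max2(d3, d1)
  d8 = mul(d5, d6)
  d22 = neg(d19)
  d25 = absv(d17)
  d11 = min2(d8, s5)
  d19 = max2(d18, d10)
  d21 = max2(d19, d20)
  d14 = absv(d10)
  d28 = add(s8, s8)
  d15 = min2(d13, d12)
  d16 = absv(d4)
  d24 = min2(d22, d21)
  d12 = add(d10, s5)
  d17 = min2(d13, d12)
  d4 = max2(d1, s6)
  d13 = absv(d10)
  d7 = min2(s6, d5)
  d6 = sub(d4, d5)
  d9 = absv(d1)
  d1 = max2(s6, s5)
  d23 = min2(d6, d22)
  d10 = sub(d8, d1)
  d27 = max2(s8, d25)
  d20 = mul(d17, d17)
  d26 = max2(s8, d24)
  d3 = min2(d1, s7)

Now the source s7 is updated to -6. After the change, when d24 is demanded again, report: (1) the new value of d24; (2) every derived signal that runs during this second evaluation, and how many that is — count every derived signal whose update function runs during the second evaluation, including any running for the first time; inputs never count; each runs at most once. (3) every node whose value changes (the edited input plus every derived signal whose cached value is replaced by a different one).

First demand of the output computes:
  d1 = max2(5, -9) = 5
  d3 = min2(5, 4) = 4
  d4 = max2(5, 5) = 5
  d5 = max2(4, 5) = 5
  d6 = sub(5, 5) = 0
  d8 = mul(5, 0) = 0
  d10 = sub(0, 5) = -5
  d12 = add(-5, -9) = -14
  d13 = absv(-5) = 5
  d17 = min2(5, -14) = -14
  d18 = absv(5) = 5
  d19 = max2(5, -5) = 5
  d20 = mul(-14, -14) = 196
  d21 = max2(5, 196) = 196
  d22 = neg(5) = -5
  d24 = min2(-5, 196) = -5

After the edit, cleaning proceeds:
  d3: a read changed (s7 4->-6) — executes, giving -6.
  d5: a read changed (d3 4->-6) — executes, giving 5 — identical to its old value.
  d6: dirty, but its reads are unchanged (d4 unchanged, d5 unchanged); cached 0 stands.
  d8: dirty, but its reads are unchanged (d5 unchanged, d6 unchanged); cached 0 stands.
  d10: dirty, but its reads are unchanged (d8 unchanged, d1 unchanged); cached -5 stands.
  d12: dirty, but its reads are unchanged (d10 unchanged, s5 unchanged); cached -14 stands.
  d13: dirty, but its reads are unchanged (d10 unchanged); cached 5 stands.
  d17: dirty, but its reads are unchanged (d13 unchanged, d12 unchanged); cached -14 stands.
  d18: dirty, but its reads are unchanged (d5 unchanged); cached 5 stands.
  d19: dirty, but its reads are unchanged (d18 unchanged, d10 unchanged); cached 5 stands.
  d20: dirty, but its reads are unchanged (d17 unchanged, d17 unchanged); cached 196 stands.
  d21: dirty, but its reads are unchanged (d19 unchanged, d20 unchanged); cached 196 stands.
  d22: dirty, but its reads are unchanged (d19 unchanged); cached -5 stands.
  d24: dirty, but its reads are unchanged (d22 unchanged, d21 unchanged); cached -5 stands.

Note the absorption at d5: it re-runs yet its value is the same, leaving the output's value untouched.

Demanding d24 again yields -5.
2 derived signals run: d3, d5.
The nodes whose values change: s7, d3.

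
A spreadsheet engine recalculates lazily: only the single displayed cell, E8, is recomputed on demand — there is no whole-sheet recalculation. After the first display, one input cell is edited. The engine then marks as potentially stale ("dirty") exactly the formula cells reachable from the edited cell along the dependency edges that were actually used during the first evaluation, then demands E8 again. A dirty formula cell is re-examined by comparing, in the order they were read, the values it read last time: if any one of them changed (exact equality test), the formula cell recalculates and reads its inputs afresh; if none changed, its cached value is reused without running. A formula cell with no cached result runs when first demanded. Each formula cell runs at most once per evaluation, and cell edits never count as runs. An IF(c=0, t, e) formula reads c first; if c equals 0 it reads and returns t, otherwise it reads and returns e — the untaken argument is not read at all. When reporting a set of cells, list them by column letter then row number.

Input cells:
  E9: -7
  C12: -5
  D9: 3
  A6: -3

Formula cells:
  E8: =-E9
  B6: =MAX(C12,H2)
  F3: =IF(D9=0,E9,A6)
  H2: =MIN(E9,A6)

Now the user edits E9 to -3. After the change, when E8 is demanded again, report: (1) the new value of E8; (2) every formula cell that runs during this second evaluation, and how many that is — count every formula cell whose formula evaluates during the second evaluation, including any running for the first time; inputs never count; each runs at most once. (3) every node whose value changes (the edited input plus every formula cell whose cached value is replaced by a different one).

First evaluation (everything demanded from the output):
  E8 = -(-7) = 7

Propagation after the edit:
  E8: runs — E9 -7->-3; result 3.

New value of E8: 3.
Formula cells that run: E8 — 1 in total.
Values that change: E8, E9.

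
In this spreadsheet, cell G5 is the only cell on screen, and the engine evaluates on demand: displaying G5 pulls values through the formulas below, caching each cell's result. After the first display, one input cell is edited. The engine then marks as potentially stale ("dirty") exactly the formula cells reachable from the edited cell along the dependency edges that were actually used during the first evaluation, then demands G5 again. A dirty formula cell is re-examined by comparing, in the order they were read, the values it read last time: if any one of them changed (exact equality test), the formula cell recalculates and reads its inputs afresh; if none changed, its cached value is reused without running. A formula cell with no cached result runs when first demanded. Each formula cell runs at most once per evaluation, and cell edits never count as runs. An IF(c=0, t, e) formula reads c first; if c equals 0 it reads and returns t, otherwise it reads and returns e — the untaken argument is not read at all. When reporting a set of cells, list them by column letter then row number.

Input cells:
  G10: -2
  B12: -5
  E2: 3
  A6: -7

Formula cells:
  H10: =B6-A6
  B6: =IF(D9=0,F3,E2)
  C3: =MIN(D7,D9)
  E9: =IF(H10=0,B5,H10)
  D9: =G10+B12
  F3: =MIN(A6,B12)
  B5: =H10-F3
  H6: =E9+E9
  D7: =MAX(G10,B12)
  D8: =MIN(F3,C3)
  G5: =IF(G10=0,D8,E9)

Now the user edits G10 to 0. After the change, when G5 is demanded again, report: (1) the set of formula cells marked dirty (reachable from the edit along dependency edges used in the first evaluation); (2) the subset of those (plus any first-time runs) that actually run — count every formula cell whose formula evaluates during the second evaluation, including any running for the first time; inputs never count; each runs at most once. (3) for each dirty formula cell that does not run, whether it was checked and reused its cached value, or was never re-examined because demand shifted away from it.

Initial pass — values computed on the first demand:
  D9 = -2 + -5 = -7
  B6 = IF(D9=0: D9=-7 -> else branch E2) = 3
  H10 = 3 - -7 = 10
  E9 = IF(H10=0: H10=10 -> else branch H10) = 10
  G5 = IF(G10=0: G10=-2 -> else branch E9) = 10

Second demand — change propagation:
  D7: newly demanded (no cache) — executes and yields 0.
  D9: re-runs because G10 -2->0; new result -5.
  C3: newly demanded (no cache) — executes and yields -5.
  F3: newly demanded (no cache) — executes and yields -7.
  B6: dirty yet unreached — the second evaluation never asks for it.
  D8: newly demanded (no cache) — executes and yields -7.
  H10: dirty yet unreached — the second evaluation never asks for it.
  E9: dirty yet unreached — the second evaluation never asks for it.
  G5: re-runs because G10 -2->0; new result -7.

The important point: the flipped condition redirects demand; B6, E9, H10 are left stale, never re-checked.

Dirty set: B6, D9, E9, G5, H10.
Run set: C3, D7, D8, D9, F3, G5 (6 run).
Left stale — demand moved off them: B6, E9, H10.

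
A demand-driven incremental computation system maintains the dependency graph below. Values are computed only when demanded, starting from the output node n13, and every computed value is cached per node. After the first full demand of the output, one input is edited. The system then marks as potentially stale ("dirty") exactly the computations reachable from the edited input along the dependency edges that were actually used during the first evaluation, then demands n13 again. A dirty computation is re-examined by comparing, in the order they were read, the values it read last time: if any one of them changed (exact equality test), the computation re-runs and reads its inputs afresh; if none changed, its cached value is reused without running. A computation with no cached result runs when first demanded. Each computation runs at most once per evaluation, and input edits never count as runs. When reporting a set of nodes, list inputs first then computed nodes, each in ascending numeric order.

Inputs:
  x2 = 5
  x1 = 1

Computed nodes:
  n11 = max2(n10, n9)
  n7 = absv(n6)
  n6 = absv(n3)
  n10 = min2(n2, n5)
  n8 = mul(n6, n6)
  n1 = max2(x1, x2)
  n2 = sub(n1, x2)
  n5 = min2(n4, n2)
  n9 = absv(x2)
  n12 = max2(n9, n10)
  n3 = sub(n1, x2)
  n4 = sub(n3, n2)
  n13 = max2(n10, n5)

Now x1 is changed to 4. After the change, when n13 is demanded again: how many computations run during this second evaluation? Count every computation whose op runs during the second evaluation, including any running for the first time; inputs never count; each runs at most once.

Computations that run: n1 — 1 in total.
Key observation: the change is absorbed at n1 — it re-runs but produces the same value, and the output's value is unchanged.

First evaluation (everything demanded from the output):
  n1 = max2(1, 5) = 5
  n2 = sub(5, 5) = 0
  n3 = sub(5, 5) = 0
  n4 = sub(0, 0) = 0
  n5 = min2(0, 0) = 0
  n10 = min2(0, 0) = 0
  n13 = max2(0, 0) = 0

Propagation after the edit:
  n1: runs — x1 1->4; result 5 (same value as before).
  n2: checked — values it read are unchanged (n1 unchanged, x2 unchanged); reused cached 0 without running.
  n3: checked — values it read are unchanged (n1 unchanged, x2 unchanged); reused cached 0 without running.
  n4: checked — values it read are unchanged (n3 unchanged, n2 unchanged); reused cached 0 without running.
  n5: checked — values it read are unchanged (n4 unchanged, n2 unchanged); reused cached 0 without running.
  n10: checked — values it read are unchanged (n2 unchanged, n5 unchanged); reused cached 0 without running.
  n13: checked — values it read are unchanged (n10 unchanged, n5 unchanged); reused cached 0 without running.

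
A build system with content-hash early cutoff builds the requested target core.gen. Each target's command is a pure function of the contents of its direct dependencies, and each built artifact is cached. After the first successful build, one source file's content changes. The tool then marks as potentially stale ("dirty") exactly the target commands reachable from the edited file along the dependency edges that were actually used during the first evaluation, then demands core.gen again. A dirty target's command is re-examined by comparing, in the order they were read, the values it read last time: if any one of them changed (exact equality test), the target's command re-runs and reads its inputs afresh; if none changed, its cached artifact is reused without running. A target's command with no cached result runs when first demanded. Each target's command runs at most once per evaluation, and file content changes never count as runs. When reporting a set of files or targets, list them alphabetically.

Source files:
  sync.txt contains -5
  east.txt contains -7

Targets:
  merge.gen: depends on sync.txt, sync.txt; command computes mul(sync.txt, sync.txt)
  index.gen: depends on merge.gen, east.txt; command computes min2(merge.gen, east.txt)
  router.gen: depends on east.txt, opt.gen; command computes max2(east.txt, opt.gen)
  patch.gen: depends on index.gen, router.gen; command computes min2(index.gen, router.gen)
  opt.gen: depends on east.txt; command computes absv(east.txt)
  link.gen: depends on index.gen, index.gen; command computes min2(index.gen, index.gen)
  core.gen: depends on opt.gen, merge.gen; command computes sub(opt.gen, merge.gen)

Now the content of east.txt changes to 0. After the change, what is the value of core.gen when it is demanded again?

First evaluation (everything demanded from the output):
  merge.gen = mul(-5, -5) = 25
  opt.gen = absv(-7) = 7
  core.gen = sub(7, 25) = -18

Propagation after the edit:
  opt.gen: runs — east.txt -7->0; result 0.
  core.gen: runs — opt.gen 7->0; result -25.

New value of core.gen: -25.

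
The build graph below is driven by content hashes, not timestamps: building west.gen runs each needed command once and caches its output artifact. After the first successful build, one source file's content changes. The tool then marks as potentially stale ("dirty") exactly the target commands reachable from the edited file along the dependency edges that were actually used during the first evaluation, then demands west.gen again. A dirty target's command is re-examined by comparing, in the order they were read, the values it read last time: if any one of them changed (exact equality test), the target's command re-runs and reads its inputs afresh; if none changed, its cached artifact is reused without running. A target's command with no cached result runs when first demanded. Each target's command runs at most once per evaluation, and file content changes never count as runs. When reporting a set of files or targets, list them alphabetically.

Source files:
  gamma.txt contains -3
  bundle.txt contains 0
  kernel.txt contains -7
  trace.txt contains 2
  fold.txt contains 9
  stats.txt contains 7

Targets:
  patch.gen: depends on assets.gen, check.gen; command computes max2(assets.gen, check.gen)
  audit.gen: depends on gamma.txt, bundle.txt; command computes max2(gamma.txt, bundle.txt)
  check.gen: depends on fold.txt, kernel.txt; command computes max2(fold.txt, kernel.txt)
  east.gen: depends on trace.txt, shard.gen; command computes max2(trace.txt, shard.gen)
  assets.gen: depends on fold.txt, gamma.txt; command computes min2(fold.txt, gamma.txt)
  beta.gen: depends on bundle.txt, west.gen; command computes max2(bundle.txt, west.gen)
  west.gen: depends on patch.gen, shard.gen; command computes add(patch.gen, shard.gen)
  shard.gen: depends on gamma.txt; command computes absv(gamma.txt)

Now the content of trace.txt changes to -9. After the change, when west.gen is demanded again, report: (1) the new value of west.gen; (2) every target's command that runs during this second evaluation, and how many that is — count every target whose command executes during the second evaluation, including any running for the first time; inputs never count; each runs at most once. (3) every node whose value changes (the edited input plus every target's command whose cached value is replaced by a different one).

west.gen now evaluates to 12.
Run set: none (0 run).
Changed values: trace.txt.
The important point: nothing the output needs ever reads trace.txt, so the edit is invisible to it.

Initial pass — values computed on the first demand:
  assets.gen = min2(9, -3) = -3
  check.gen = max2(9, -7) = 9
  patch.gen = max2(-3, 9) = 9
  shard.gen = absv(-3) = 3
  west.gen = add(9, 3) = 12

Second demand — change propagation:
  no demanded computation ever read trace.txt, so the edit dirties nothing and nothing runs.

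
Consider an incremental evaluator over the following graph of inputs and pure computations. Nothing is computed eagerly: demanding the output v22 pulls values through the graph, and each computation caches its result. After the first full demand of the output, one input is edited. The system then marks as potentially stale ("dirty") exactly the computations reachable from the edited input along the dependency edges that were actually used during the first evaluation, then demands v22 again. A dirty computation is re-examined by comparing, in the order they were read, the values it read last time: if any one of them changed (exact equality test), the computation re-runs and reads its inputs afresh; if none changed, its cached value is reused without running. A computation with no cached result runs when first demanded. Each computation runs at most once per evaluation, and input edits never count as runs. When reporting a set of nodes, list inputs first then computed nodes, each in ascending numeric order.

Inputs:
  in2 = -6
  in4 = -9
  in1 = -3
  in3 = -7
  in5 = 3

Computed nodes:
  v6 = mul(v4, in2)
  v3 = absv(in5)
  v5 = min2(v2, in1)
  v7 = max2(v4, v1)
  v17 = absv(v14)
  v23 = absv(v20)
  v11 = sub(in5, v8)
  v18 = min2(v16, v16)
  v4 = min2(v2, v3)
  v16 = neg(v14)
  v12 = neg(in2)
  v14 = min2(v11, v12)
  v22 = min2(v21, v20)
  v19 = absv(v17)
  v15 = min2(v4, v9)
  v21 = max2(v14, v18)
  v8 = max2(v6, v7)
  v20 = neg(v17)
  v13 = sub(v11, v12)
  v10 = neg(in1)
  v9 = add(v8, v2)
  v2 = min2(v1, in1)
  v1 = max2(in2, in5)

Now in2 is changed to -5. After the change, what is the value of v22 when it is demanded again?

Initial pass — values computed on the first demand:
  v1 = max2(-6, 3) = 3
  v2 = min2(3, -3) = -3
  v3 = absv(3) = 3
  v4 = min2(-3, 3) = -3
  v6 = mul(-3, -6) = 18
  v7 = max2(-3, 3) = 3
  v8 = max2(18, 3) = 18
  v11 = sub(3, 18) = -15
  v12 = neg(-6) = 6
  v14 = min2(-15, 6) = -15
  v16 = neg(-15) = 15
  v17 = absv(-15) = 15
  v18 = min2(15, 15) = 15
  v20 = neg(15) = -15
  v21 = max2(-15, 15) = 15
  v22 = min2(15, -15) = -15

Second demand — change propagation:
  v1: re-runs because in2 -6->-5; new result 3 (unchanged).
  v2: re-examined; everything it read last time is the same (v1 unchanged, in1 unchanged) — cache -3 kept, no run.
  v4: re-examined; everything it read last time is the same (v2 unchanged, v3 unchanged) — cache -3 kept, no run.
  v6: re-runs because in2 -6->-5; new result 15.
  v7: re-examined; everything it read last time is the same (v4 unchanged, v1 unchanged) — cache 3 kept, no run.
  v8: re-runs because v6 18->15; new result 15.
  v11: re-runs because v8 18->15; new result -12.
  v12: re-runs because in2 -6->-5; new result 5.
  v14: re-runs because v11 -15->-12; v12 6->5; new result -12.
  v16: re-runs because v14 -15->-12; new result 12.
  v17: re-runs because v14 -15->-12; new result 12.
  v18: re-runs because v16 15->12; v16 15->12; new result 12.
  v20: re-runs because v17 15->12; new result -12.
  v21: re-runs because v14 -15->-12; v18 15->12; new result 12.
  v22: re-runs because v21 15->12; v20 -15->-12; new result -12.

The important point: at v2 every value read last time is unchanged, so the dirty flag clears without a run.

v22 now evaluates to -12.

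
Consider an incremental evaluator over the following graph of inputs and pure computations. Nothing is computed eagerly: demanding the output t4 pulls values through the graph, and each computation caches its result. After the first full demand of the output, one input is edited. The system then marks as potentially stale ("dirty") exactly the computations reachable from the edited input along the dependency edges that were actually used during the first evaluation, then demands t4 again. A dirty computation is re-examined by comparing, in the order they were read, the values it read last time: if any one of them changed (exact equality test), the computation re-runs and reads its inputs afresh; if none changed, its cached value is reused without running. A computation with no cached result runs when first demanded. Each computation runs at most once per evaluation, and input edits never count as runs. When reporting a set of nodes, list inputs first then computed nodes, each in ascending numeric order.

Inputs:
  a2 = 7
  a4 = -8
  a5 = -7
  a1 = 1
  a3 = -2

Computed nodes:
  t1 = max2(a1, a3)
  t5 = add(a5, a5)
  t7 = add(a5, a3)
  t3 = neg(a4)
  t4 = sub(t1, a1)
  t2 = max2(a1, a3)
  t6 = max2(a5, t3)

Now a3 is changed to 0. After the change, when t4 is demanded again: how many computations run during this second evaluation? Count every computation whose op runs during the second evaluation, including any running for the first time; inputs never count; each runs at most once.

Run set: t1 (1 run).
The important point: t1 recomputes to an identical value, and the output ends up unchanged.

Initial pass — values computed on the first demand:
  t1 = max2(1, -2) = 1
  t4 = sub(1, 1) = 0

Second demand — change propagation:
  t1: re-runs because a3 -2->0; new result 1 (unchanged).
  t4: re-examined; everything it read last time is the same (t1 unchanged, a1 unchanged) — cache 0 kept, no run.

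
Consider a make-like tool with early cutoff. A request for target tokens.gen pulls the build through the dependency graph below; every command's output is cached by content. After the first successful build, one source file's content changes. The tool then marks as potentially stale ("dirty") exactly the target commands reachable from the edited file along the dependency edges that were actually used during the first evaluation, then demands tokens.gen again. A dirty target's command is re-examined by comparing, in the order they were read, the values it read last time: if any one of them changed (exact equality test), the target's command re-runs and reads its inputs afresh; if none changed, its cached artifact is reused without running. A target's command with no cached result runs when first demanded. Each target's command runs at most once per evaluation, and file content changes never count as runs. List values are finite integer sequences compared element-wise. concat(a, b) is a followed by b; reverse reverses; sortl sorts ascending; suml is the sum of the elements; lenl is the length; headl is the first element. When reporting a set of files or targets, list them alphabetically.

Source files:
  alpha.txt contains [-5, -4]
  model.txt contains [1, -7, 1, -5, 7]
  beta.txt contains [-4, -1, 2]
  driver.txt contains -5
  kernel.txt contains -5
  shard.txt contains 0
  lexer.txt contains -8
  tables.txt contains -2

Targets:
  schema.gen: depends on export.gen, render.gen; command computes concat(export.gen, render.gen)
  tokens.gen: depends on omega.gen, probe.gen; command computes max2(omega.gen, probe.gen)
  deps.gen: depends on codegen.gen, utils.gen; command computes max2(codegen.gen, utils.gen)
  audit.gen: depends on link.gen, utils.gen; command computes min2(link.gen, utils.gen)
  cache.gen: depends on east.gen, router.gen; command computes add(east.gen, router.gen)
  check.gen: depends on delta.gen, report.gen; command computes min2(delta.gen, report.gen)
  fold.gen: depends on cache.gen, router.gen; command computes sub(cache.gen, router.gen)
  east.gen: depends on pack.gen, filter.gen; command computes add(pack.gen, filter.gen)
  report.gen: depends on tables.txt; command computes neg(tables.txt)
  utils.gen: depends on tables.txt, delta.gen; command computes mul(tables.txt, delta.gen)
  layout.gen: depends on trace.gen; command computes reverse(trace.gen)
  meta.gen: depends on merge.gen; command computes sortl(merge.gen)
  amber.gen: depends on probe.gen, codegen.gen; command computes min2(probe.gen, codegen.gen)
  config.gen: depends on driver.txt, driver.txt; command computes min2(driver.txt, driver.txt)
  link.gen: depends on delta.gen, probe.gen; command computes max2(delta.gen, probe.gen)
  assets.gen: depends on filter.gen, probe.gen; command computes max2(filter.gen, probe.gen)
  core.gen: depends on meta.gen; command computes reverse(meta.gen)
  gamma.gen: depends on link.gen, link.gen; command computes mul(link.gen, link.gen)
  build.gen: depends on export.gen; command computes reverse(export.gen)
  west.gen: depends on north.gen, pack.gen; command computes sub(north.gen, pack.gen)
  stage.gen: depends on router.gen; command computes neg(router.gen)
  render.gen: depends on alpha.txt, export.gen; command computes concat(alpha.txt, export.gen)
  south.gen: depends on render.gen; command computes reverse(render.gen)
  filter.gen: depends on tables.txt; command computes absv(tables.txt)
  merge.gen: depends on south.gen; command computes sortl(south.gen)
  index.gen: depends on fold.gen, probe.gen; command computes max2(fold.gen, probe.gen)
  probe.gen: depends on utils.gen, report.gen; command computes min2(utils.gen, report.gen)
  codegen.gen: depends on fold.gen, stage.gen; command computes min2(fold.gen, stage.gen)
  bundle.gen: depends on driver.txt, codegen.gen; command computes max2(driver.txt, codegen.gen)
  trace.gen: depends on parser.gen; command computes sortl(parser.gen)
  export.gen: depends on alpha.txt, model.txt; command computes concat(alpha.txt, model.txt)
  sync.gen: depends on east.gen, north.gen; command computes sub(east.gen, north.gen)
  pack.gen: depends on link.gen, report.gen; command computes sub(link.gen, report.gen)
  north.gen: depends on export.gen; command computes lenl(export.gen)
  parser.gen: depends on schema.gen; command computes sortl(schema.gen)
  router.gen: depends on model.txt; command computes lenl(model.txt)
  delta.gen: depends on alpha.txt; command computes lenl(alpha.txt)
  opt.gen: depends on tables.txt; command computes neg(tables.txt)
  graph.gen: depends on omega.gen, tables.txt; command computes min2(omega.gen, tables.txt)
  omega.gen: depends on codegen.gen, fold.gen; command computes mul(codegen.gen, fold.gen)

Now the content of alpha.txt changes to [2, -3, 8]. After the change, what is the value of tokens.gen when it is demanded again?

Demanding tokens.gen again yields -6.

First demand of the output computes:
  delta.gen = lenl([-5, -4]) = 2
  filter.gen = absv(-2) = 2
  report.gen = neg(-2) = 2
  router.gen = lenl([1, -7, 1, -5, 7]) = 5
  stage.gen = neg(5) = -5
  utils.gen = mul(-2, 2) = -4
  probe.gen = min2(-4, 2) = -4
  link.gen = max2(2, -4) = 2
  pack.gen = sub(2, 2) = 0
  east.gen = add(0, 2) = 2
  cache.gen = add(2, 5) = 7
  fold.gen = sub(7, 5) = 2
  codegen.gen = min2(2, -5) = -5
  omega.gen = mul(-5, 2) = -10
  tokens.gen = max2(-10, -4) = -4

After the edit, cleaning proceeds:
  delta.gen: a read changed (alpha.txt [-5, -4]->[2, -3, 8]) — executes, giving 3.
  utils.gen: a read changed (delta.gen 2->3) — executes, giving -6.
  probe.gen: a read changed (utils.gen -4->-6) — executes, giving -6.
  link.gen: a read changed (delta.gen 2->3; probe.gen -4->-6) — executes, giving 3.
  pack.gen: a read changed (link.gen 2->3) — executes, giving 1.
  east.gen: a read changed (pack.gen 0->1) — executes, giving 3.
  cache.gen: a read changed (east.gen 2->3) — executes, giving 8.
  fold.gen: a read changed (cache.gen 7->8) — executes, giving 3.
  codegen.gen: a read changed (fold.gen 2->3) — executes, giving -5 — identical to its old value.
  omega.gen: a read changed (fold.gen 2->3) — executes, giving -15.
  tokens.gen: a read changed (omega.gen -10->-15; probe.gen -4->-6) — executes, giving -6.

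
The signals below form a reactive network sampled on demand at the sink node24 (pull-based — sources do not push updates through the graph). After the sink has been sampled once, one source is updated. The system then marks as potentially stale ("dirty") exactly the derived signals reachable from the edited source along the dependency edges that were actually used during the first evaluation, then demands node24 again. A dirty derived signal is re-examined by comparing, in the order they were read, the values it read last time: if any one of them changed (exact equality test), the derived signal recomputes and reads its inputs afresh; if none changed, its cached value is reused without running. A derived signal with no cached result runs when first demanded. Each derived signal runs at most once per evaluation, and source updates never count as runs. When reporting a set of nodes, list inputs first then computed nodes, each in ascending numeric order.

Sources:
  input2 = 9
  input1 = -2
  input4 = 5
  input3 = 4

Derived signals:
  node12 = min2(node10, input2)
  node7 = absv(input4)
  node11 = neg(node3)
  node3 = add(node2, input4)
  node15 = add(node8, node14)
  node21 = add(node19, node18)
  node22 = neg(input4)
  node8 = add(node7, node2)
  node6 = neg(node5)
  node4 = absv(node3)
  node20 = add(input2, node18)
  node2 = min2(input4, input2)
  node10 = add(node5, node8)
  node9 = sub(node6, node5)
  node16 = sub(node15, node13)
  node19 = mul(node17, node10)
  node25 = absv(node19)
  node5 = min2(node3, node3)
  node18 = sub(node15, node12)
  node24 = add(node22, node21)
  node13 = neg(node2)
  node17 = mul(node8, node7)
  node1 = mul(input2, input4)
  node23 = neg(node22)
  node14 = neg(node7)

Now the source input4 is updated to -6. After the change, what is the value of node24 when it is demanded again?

node24 now evaluates to 12.

Initial pass — values computed on the first demand:
  node2 = min2(5, 9) = 5
  node3 = add(5, 5) = 10
  node5 = min2(10, 10) = 10
  node7 = absv(5) = 5
  node8 = add(5, 5) = 10
  node10 = add(10, 10) = 20
  node12 = min2(20, 9) = 9
  node14 = neg(5) = -5
  node15 = add(10, -5) = 5
  node17 = mul(10, 5) = 50
  node18 = sub(5, 9) = -4
  node19 = mul(50, 20) = 1000
  node21 = add(1000, -4) = 996
  node22 = neg(5) = -5
  node24 = add(-5, 996) = 991

Second demand — change propagation:
  node2: re-runs because input4 5->-6; new result -6.
  node3: re-runs because node2 5->-6; input4 5->-6; new result -12.
  node5: re-runs because node3 10->-12; node3 10->-12; new result -12.
  node7: re-runs because input4 5->-6; new result 6.
  node8: re-runs because node7 5->6; node2 5->-6; new result 0.
  node10: re-runs because node5 10->-12; node8 10->0; new result -12.
  node12: re-runs because node10 20->-12; new result -12.
  node14: re-runs because node7 5->6; new result -6.
  node15: re-runs because node8 10->0; node14 -5->-6; new result -6.
  node17: re-runs because node8 10->0; node7 5->6; new result 0.
  node18: re-runs because node15 5->-6; node12 9->-12; new result 6.
  node19: re-runs because node17 50->0; node10 20->-12; new result 0.
  node21: re-runs because node19 1000->0; node18 -4->6; new result 6.
  node22: re-runs because input4 5->-6; new result 6.
  node24: re-runs because node22 -5->6; node21 996->6; new result 12.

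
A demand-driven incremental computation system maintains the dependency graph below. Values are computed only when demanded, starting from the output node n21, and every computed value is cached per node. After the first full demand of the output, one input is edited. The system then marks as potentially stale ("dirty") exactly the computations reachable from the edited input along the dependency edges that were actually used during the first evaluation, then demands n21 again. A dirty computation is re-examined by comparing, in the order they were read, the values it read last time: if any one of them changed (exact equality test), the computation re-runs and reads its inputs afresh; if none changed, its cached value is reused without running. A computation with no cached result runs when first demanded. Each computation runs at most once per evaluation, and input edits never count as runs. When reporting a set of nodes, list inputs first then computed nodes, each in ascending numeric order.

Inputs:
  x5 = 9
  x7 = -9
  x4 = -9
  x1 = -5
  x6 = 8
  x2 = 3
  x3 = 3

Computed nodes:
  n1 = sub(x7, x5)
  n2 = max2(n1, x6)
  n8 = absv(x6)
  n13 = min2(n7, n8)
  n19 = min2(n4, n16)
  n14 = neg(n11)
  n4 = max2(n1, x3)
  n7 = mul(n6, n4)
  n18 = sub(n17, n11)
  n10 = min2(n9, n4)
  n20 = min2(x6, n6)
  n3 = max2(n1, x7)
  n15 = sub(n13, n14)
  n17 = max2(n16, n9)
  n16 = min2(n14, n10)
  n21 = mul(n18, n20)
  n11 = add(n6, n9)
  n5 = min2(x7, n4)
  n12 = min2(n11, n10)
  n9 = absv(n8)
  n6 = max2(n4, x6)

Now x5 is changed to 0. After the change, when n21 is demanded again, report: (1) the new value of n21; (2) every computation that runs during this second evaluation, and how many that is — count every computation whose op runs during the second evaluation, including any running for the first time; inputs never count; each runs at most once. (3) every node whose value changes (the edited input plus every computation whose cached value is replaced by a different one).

First evaluation (everything demanded from the output):
  n1 = sub(-9, 9) = -18
  n4 = max2(-18, 3) = 3
  n6 = max2(3, 8) = 8
  n8 = absv(8) = 8
  n9 = absv(8) = 8
  n10 = min2(8, 3) = 3
  n11 = add(8, 8) = 16
  n14 = neg(16) = -16
  n16 = min2(-16, 3) = -16
  n17 = max2(-16, 8) = 8
  n18 = sub(8, 16) = -8
  n20 = min2(8, 8) = 8
  n21 = mul(-8, 8) = -64

Propagation after the edit:
  n1: runs — x5 9->0; result -9.
  n4: runs — n1 -18->-9; result 3 (same value as before).
  n6: checked — values it read are unchanged (n4 unchanged, x6 unchanged); reused cached 8 without running.
  n10: checked — values it read are unchanged (n9 unchanged, n4 unchanged); reused cached 3 without running.
  n11: checked — values it read are unchanged (n6 unchanged, n9 unchanged); reused cached 16 without running.
  n14: checked — values it read are unchanged (n11 unchanged); reused cached -16 without running.
  n16: checked — values it read are unchanged (n14 unchanged, n10 unchanged); reused cached -16 without running.
  n17: checked — values it read are unchanged (n16 unchanged, n9 unchanged); reused cached 8 without running.
  n18: checked — values it read are unchanged (n17 unchanged, n11 unchanged); reused cached -8 without running.
  n20: checked — values it read are unchanged (x6 unchanged, n6 unchanged); reused cached 8 without running.
  n21: checked — values it read are unchanged (n18 unchanged, n20 unchanged); reused cached -64 without running.

Key observation: the change is absorbed at n4 — it re-runs but produces the same value, and the output's value is unchanged.

New value of n21: -64.
Computations that run: n1, n4 — 2 in total.
Values that change: x5, n1.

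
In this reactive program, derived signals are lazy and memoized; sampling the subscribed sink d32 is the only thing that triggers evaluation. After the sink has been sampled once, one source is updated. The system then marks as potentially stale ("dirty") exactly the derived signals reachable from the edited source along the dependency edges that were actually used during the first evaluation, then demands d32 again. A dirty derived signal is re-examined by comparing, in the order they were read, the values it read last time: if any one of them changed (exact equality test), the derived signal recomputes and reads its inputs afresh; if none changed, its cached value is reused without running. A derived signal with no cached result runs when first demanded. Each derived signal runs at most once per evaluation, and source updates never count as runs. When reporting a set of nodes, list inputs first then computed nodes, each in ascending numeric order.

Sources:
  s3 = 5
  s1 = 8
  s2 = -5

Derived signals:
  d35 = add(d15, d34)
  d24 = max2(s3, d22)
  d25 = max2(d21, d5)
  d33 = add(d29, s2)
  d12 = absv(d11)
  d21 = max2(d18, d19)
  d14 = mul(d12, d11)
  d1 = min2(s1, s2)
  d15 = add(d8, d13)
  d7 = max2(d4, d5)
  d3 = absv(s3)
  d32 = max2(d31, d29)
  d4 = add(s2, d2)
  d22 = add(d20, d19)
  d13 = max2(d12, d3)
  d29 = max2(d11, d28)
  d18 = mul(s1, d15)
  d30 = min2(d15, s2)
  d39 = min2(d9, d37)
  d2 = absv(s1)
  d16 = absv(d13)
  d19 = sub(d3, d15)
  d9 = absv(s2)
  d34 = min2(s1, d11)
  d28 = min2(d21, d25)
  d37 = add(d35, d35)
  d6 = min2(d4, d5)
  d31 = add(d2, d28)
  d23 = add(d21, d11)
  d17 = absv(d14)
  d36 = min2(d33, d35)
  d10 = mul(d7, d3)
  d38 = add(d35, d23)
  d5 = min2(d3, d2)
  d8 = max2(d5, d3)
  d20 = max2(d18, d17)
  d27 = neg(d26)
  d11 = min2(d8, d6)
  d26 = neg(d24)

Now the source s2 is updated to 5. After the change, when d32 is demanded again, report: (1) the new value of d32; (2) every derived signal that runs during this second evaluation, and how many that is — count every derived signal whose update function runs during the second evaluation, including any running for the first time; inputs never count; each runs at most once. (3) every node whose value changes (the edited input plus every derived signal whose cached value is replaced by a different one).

First demand of the output computes:
  d2 = absv(8) = 8
  d3 = absv(5) = 5
  d4 = add(-5, 8) = 3
  d5 = min2(5, 8) = 5
  d6 = min2(3, 5) = 3
  d8 = max2(5, 5) = 5
  d11 = min2(5, 3) = 3
  d12 = absv(3) = 3
  d13 = max2(3, 5) = 5
  d15 = add(5, 5) = 10
  d18 = mul(8, 10) = 80
  d19 = sub(5, 10) = -5
  d21 = max2(80, -5) = 80
  d25 = max2(80, 5) = 80
  d28 = min2(80, 80) = 80
  d29 = max2(3, 80) = 80
  d31 = add(8, 80) = 88
  d32 = max2(88, 80) = 88

After the edit, cleaning proceeds:
  d4: a read changed (s2 -5->5) — executes, giving 13.
  d6: a read changed (d4 3->13) — executes, giving 5.
  d11: a read changed (d6 3->5) — executes, giving 5.
  d12: a read changed (d11 3->5) — executes, giving 5.
  d13: a read changed (d12 3->5) — executes, giving 5 — identical to its old value.
  d15: dirty, but its reads are unchanged (d8 unchanged, d13 unchanged); cached 10 stands.
  d18: dirty, but its reads are unchanged (s1 unchanged, d15 unchanged); cached 80 stands.
  d19: dirty, but its reads are unchanged (d3 unchanged, d15 unchanged); cached -5 stands.
  d21: dirty, but its reads are unchanged (d18 unchanged, d19 unchanged); cached 80 stands.
  d25: dirty, but its reads are unchanged (d21 unchanged, d5 unchanged); cached 80 stands.
  d28: dirty, but its reads are unchanged (d21 unchanged, d25 unchanged); cached 80 stands.
  d29: a read changed (d11 3->5) — executes, giving 80 — identical to its old value.
  d31: dirty, but its reads are unchanged (d2 unchanged, d28 unchanged); cached 88 stands.
  d32: dirty, but its reads are unchanged (d31 unchanged, d29 unchanged); cached 88 stands.

Note where the cutoff bites: d15 is checked, finds nothing changed, and keeps its cache.

Demanding d32 again yields 88.
6 derived signals run: d4, d6, d11, d12, d13, d29.
The nodes whose values change: s2, d4, d6, d11, d12.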